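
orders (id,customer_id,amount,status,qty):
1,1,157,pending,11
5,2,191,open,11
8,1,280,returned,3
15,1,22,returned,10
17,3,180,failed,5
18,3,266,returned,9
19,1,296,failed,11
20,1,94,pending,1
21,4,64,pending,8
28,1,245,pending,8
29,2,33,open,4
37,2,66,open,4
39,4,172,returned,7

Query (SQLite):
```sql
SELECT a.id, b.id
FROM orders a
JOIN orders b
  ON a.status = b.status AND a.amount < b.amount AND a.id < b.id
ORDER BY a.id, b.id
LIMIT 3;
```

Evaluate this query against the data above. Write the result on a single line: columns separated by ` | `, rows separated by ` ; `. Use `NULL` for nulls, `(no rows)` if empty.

1 | 28 ; 15 | 18 ; 15 | 39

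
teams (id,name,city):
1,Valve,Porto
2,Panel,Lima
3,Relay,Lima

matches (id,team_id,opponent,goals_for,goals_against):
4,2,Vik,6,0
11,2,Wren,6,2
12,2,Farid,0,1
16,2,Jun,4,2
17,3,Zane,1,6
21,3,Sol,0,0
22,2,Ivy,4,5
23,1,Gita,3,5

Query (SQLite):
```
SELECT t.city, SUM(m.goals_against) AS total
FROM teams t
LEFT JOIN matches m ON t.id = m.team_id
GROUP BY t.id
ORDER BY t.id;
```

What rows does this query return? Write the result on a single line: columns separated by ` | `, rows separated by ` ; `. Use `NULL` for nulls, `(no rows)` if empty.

LEFT JOIN keeps every teams row; unmatched ones get NULL for matches columns.
Group by teams.id and compute SUM(m.goals_against). SUM over an all-NULL group is NULL.
  1: ids {23} → SUM(m.goals_against)=5
  2: ids {4, 11, 12, 16, 22} → SUM(m.goals_against)=10
  3: ids {17, 21} → SUM(m.goals_against)=6

Porto | 5 ; Lima | 10 ; Lima | 6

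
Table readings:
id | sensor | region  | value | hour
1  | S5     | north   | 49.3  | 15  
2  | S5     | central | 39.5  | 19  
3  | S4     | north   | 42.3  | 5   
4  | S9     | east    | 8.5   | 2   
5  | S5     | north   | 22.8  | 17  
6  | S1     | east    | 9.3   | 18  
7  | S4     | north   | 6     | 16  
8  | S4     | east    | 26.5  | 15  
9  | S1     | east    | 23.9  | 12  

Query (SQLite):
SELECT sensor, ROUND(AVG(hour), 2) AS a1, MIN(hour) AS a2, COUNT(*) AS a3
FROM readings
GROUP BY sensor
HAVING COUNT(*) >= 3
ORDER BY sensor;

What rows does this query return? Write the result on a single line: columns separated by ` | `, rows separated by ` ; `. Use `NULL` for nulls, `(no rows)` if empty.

S4 | 12 | 5 | 3 ; S5 | 17 | 15 | 3

Group readings by sensor.
Per group compute: ROUND(AVG(hour), 2), MIN(hour), COUNT(*).
HAVING: drop groups with fewer than 3 rows.
  S1: ids {6, 9} → ROUND(AVG(hour), 2)=15, MIN(hour)=12, COUNT(*)=2
  S4: ids {3, 7, 8} → ROUND(AVG(hour), 2)=12, MIN(hour)=5, COUNT(*)=3
  S5: ids {1, 2, 5} → ROUND(AVG(hour), 2)=17, MIN(hour)=15, COUNT(*)=3
  S9: ids {4} → ROUND(AVG(hour), 2)=2, MIN(hour)=2, COUNT(*)=1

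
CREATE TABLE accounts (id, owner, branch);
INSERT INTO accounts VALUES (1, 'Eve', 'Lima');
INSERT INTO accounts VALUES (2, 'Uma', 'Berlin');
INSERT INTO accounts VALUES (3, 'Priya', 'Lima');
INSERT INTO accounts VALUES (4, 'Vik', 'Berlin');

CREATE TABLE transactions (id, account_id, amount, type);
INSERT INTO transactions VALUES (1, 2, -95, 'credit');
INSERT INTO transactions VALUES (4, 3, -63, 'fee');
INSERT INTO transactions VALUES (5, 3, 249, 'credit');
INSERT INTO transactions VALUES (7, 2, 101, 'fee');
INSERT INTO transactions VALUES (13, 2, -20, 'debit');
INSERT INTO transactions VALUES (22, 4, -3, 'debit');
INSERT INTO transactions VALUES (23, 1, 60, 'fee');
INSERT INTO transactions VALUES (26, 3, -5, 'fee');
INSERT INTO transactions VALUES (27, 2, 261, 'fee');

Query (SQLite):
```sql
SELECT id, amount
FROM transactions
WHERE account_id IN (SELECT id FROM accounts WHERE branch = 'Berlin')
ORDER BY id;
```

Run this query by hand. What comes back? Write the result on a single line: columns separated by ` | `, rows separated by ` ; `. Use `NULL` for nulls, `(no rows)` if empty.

1 | -95 ; 7 | 101 ; 13 | -20 ; 22 | -3 ; 27 | 261

Inner query: accounts.id where branch = 'Berlin'.
Outer: keep transactions rows whose account_id is in that set.
Inner query → {2, 4}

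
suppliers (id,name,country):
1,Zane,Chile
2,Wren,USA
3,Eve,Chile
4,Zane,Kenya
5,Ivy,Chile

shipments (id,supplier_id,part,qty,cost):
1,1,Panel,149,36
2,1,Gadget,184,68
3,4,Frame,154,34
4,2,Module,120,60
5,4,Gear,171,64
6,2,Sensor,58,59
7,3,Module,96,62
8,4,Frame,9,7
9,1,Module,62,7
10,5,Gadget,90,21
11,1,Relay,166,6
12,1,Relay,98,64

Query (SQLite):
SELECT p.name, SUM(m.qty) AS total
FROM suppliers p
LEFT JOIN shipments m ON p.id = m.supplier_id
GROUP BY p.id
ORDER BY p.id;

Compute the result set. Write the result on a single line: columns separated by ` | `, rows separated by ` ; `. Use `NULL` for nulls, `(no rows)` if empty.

Zane | 659 ; Wren | 178 ; Eve | 96 ; Zane | 334 ; Ivy | 90

LEFT JOIN keeps every suppliers row; unmatched ones get NULL for shipments columns.
Group by suppliers.id and compute SUM(m.qty). SUM over an all-NULL group is NULL.
  1: ids {1, 2, 9, 11, 12} → SUM(m.qty)=659
  2: ids {4, 6} → SUM(m.qty)=178
  3: ids {7} → SUM(m.qty)=96
  4: ids {3, 5, 8} → SUM(m.qty)=334
  5: ids {10} → SUM(m.qty)=90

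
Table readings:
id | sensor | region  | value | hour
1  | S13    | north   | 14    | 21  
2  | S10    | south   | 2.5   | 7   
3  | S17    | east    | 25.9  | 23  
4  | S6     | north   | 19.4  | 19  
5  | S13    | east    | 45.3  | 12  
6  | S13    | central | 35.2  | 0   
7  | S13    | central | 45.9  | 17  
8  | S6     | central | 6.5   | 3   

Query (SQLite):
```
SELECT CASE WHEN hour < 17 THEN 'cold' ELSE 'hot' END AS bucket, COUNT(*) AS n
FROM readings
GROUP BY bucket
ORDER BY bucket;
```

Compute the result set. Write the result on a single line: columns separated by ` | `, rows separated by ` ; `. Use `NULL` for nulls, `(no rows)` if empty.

Bucket rows by hour < 17 → 'cold' else 'hot'; count each bucket.

cold | 4 ; hot | 4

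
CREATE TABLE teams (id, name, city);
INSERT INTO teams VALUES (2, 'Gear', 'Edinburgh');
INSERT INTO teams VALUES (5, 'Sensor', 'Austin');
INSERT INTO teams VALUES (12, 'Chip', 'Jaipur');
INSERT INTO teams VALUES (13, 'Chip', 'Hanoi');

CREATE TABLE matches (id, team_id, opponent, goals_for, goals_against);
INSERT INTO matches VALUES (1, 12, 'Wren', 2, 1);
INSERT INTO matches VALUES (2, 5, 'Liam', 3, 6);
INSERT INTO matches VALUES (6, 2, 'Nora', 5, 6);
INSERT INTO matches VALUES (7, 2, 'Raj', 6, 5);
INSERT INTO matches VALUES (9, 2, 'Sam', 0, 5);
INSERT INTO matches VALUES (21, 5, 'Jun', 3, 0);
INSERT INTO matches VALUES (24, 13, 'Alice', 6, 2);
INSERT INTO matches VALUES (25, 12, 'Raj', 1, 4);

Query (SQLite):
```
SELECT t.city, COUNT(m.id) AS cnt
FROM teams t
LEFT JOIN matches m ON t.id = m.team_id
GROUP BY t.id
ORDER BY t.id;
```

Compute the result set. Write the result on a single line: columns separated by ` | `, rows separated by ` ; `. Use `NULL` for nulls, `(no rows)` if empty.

LEFT JOIN keeps every teams row; unmatched ones get NULL for matches columns.
Group by teams.id and compute COUNT(m.id). COUNT(col) of an all-NULL group is 0.
  2: ids {6, 7, 9} → COUNT(m.id)=3
  5: ids {2, 21} → COUNT(m.id)=2
  12: ids {1, 25} → COUNT(m.id)=2
  13: ids {24} → COUNT(m.id)=1

Edinburgh | 3 ; Austin | 2 ; Jaipur | 2 ; Hanoi | 1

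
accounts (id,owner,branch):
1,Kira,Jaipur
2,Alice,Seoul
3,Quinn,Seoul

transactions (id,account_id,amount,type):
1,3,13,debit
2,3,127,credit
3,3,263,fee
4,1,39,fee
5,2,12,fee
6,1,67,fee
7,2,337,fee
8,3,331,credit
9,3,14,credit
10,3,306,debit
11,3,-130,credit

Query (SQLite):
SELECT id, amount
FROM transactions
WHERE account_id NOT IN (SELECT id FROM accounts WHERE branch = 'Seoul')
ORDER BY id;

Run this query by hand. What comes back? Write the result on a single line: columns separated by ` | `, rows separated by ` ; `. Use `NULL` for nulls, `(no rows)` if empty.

Inner query: accounts.id where branch = 'Seoul'.
Outer: keep transactions rows whose account_id is not in that set.
Inner query → {2, 3}

4 | 39 ; 6 | 67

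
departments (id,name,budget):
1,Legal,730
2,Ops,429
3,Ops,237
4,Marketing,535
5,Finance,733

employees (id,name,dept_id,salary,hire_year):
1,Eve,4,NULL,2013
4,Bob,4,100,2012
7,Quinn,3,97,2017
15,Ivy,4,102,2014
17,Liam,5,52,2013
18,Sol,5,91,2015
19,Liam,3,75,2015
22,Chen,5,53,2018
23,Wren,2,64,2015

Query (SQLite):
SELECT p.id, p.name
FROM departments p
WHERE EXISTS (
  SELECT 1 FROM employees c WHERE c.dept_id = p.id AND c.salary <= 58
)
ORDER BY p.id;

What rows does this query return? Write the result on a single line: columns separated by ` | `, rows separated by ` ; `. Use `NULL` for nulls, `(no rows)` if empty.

For each departments row, check whether any employees with matching dept_id has salary <= 58.
Keep rows where that is true.

5 | Finance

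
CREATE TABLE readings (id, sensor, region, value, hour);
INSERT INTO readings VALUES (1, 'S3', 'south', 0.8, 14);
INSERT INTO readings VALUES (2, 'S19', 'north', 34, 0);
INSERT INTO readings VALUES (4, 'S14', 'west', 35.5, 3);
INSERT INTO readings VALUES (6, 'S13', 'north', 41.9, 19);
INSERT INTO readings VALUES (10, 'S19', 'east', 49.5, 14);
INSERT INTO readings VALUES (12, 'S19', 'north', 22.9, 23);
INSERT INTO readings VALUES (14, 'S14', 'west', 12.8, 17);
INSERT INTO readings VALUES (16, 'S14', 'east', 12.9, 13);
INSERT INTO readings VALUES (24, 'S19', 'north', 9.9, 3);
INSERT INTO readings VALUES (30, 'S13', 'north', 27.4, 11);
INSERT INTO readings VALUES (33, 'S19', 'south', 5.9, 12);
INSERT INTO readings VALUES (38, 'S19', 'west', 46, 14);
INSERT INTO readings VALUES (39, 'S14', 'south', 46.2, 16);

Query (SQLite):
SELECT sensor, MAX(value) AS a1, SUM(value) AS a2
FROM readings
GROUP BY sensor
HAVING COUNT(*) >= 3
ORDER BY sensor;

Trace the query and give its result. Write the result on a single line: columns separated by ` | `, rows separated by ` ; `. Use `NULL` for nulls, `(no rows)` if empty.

Group readings by sensor.
Per group compute: MAX(value), SUM(value).
HAVING: drop groups with fewer than 3 rows.
  S13: ids {6, 30} → MAX(value)=41.9, SUM(value)=69.3
  S14: ids {4, 14, 16, 39} → MAX(value)=46.2, SUM(value)=107.4
  S19: ids {2, 10, 12, 24, 33, 38} → MAX(value)=49.5, SUM(value)=168.2
  S3: ids {1} → MAX(value)=0.8, SUM(value)=0.8

S14 | 46.2 | 107.4 ; S19 | 49.5 | 168.2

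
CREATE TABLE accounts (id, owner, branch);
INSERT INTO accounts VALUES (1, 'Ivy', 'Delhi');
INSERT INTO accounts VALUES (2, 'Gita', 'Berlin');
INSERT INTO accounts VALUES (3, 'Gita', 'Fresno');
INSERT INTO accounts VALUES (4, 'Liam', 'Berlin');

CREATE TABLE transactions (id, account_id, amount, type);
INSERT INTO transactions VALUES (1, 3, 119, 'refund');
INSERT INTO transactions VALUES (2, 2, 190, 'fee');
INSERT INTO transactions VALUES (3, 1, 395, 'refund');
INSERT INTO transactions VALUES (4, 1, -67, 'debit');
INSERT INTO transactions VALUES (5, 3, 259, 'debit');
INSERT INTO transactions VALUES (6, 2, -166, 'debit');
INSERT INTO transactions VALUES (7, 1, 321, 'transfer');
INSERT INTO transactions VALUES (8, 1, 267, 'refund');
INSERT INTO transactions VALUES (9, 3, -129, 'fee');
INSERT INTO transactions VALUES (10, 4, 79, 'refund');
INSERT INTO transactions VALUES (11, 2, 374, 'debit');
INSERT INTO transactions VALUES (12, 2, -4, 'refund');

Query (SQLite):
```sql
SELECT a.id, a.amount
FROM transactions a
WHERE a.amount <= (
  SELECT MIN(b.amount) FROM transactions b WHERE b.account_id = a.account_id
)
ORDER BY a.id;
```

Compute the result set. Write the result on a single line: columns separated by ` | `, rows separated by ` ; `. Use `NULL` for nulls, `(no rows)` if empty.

For each transactions row a, compute MIN(amount) over rows sharing a.account_id.
Keep row a if a.amount <= that per-group MIN.
  account_id=1: MIN(amount) = -67
  account_id=2: MIN(amount) = -166
  account_id=3: MIN(amount) = -129
  account_id=4: MIN(amount) = 79

4 | -67 ; 6 | -166 ; 9 | -129 ; 10 | 79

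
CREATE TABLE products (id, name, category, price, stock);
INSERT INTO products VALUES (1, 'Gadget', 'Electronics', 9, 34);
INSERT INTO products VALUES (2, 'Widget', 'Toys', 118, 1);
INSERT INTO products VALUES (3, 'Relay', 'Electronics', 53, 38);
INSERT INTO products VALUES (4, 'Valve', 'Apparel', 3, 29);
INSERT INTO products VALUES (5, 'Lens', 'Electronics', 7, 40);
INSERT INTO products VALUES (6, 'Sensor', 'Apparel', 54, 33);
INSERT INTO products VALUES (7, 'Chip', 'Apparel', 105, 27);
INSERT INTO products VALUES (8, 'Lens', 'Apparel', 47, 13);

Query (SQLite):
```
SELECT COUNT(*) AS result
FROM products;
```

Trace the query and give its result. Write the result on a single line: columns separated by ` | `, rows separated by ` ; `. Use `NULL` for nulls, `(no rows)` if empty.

All price values: [9, 118, 53, 3, 7, 54, 105, 47].
COUNT(*) counts rows → 8.

8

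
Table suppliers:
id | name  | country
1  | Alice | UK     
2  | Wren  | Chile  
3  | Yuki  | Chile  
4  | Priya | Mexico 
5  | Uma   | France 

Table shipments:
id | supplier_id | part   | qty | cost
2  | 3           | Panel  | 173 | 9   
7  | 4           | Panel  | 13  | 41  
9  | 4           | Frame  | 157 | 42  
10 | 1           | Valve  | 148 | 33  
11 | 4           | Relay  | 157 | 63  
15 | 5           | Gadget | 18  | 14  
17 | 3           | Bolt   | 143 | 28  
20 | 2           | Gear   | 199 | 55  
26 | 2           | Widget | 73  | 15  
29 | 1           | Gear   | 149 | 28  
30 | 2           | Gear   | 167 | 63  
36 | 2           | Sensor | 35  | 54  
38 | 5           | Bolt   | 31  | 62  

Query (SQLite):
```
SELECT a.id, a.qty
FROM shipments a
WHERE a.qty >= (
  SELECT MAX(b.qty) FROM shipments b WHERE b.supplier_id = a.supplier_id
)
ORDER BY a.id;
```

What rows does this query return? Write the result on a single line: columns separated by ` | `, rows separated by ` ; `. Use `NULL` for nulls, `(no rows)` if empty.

2 | 173 ; 9 | 157 ; 11 | 157 ; 20 | 199 ; 29 | 149 ; 38 | 31

For each shipments row a, compute MAX(qty) over rows sharing a.supplier_id.
Keep row a if a.qty >= that per-group MAX.
  supplier_id=1: MAX(qty) = 149
  supplier_id=2: MAX(qty) = 199
  supplier_id=3: MAX(qty) = 173
  supplier_id=4: MAX(qty) = 157
  supplier_id=5: MAX(qty) = 31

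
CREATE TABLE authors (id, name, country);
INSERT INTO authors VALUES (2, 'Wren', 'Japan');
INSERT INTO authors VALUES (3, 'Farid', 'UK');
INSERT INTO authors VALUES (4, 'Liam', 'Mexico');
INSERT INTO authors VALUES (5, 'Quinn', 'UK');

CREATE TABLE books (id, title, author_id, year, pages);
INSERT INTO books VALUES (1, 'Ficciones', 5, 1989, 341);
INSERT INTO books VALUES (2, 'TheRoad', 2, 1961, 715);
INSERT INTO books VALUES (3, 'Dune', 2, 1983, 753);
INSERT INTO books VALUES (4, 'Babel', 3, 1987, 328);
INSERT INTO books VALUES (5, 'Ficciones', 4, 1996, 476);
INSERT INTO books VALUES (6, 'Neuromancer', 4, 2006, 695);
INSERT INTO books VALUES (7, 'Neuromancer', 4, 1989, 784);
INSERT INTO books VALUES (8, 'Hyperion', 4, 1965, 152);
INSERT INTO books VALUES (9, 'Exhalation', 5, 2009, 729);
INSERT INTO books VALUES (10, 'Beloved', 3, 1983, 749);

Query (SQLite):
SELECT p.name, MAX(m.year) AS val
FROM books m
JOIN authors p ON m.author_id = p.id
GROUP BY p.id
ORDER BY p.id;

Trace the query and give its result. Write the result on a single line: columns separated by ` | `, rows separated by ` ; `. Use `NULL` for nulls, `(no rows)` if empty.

Join each books row to its authors via author_id.
Group joined rows by authors.id; compute MAX(m.year) per group.
  2: ids {2, 3} → MAX(m.year)=1983
  3: ids {4, 10} → MAX(m.year)=1987
  4: ids {5, 6, 7, 8} → MAX(m.year)=2006
  5: ids {1, 9} → MAX(m.year)=2009

Wren | 1983 ; Farid | 1987 ; Liam | 2006 ; Quinn | 2009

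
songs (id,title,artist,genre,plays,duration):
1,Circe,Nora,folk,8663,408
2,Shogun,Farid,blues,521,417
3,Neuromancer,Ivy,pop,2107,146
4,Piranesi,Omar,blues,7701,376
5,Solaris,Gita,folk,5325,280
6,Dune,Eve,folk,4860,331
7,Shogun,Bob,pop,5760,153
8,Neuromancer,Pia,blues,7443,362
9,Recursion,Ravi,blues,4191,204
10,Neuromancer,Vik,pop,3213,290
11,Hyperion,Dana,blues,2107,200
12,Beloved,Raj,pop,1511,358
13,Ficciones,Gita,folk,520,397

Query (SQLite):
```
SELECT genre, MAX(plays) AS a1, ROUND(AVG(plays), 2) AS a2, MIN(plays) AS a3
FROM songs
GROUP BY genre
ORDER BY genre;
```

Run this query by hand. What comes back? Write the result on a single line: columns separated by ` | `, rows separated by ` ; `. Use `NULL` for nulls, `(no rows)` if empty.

Group songs by genre.
Per group compute: MAX(plays), ROUND(AVG(plays), 2), MIN(plays).
  blues: ids {2, 4, 8, 9, 11} → MAX(plays)=7701, ROUND(AVG(plays), 2)=4392.6, MIN(plays)=521
  folk: ids {1, 5, 6, 13} → MAX(plays)=8663, ROUND(AVG(plays), 2)=4842, MIN(plays)=520
  pop: ids {3, 7, 10, 12} → MAX(plays)=5760, ROUND(AVG(plays), 2)=3147.75, MIN(plays)=1511

blues | 7701 | 4392.6 | 521 ; folk | 8663 | 4842 | 520 ; pop | 5760 | 3147.75 | 1511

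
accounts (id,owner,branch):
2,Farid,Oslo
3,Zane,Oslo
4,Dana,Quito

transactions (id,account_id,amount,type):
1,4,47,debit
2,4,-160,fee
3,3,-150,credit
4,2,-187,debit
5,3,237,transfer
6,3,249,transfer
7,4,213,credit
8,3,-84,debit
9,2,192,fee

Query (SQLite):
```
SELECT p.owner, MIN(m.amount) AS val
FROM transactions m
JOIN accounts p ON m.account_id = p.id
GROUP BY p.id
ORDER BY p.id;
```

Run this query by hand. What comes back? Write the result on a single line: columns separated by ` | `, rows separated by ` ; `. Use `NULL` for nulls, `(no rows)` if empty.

Join each transactions row to its accounts via account_id.
Group joined rows by accounts.id; compute MIN(m.amount) per group.
  2: ids {4, 9} → MIN(m.amount)=-187
  3: ids {3, 5, 6, 8} → MIN(m.amount)=-150
  4: ids {1, 2, 7} → MIN(m.amount)=-160

Farid | -187 ; Zane | -150 ; Dana | -160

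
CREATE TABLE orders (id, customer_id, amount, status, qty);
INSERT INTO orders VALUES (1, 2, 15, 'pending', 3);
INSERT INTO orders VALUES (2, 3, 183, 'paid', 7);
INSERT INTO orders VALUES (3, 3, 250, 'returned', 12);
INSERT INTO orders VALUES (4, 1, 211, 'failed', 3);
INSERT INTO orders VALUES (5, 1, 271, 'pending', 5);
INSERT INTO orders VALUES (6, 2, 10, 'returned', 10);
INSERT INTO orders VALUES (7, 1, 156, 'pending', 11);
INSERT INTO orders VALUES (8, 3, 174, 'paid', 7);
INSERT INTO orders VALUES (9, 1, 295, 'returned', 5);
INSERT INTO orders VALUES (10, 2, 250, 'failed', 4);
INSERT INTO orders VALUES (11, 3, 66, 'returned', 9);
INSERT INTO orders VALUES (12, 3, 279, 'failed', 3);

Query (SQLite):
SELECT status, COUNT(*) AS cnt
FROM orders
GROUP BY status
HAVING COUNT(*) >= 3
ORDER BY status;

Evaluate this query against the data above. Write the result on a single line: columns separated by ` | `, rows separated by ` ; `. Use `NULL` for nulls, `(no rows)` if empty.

Partition orders by status; compute COUNT(*) within each group.
HAVING: keep groups with count ≥ 3.
  failed: ids {4, 10, 12} → COUNT(*)=3
  paid: ids {2, 8} → COUNT(*)=2
  pending: ids {1, 5, 7} → COUNT(*)=3
  returned: ids {3, 6, 9, 11} → COUNT(*)=4

failed | 3 ; pending | 3 ; returned | 4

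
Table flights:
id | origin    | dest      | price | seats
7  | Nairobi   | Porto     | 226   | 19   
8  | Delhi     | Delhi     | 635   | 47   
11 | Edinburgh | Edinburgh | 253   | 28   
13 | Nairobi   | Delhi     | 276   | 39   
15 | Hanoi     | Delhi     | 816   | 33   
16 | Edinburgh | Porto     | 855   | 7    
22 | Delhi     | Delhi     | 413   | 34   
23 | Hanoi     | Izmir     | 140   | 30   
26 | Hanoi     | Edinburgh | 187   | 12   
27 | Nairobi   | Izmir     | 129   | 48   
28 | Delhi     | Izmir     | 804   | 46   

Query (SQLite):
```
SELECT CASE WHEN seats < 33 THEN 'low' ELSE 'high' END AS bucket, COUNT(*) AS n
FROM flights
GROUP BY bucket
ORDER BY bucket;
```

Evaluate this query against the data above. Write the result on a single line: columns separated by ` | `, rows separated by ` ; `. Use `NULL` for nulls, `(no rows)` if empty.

high | 6 ; low | 5

Bucket rows by seats < 33 → 'low' else 'high'; count each bucket.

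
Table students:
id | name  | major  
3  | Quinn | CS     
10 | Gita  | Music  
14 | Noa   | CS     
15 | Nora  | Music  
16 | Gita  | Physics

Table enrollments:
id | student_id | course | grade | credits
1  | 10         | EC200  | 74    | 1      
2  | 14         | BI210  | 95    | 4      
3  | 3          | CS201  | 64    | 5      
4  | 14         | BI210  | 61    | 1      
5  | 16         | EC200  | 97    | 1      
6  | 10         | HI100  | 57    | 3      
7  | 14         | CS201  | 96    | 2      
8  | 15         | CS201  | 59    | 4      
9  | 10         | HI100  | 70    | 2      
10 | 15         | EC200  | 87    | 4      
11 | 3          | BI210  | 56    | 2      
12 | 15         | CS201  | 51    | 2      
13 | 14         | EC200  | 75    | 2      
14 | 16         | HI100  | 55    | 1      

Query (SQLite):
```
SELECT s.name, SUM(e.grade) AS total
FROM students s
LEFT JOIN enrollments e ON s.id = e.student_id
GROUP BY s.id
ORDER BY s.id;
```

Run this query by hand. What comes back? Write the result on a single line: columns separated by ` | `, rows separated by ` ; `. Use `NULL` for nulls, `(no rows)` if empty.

LEFT JOIN keeps every students row; unmatched ones get NULL for enrollments columns.
Group by students.id and compute SUM(e.grade). SUM over an all-NULL group is NULL.
  3: ids {3, 11} → SUM(e.grade)=120
  10: ids {1, 6, 9} → SUM(e.grade)=201
  14: ids {2, 4, 7, 13} → SUM(e.grade)=327
  15: ids {8, 10, 12} → SUM(e.grade)=197
  16: ids {5, 14} → SUM(e.grade)=152

Quinn | 120 ; Gita | 201 ; Noa | 327 ; Nora | 197 ; Gita | 152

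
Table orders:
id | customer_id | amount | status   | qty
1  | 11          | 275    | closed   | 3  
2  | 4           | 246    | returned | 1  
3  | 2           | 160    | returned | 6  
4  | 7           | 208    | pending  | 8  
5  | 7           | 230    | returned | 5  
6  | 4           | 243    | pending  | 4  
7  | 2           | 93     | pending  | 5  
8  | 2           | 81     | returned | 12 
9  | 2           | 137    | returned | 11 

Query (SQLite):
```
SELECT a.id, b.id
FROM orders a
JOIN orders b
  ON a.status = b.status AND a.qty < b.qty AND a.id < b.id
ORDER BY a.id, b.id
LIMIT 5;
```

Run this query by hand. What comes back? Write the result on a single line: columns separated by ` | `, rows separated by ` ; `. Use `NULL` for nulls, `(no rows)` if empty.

Pairs (a,b) with same status, a.qty < b.qty, a.id < b.id.
status groups: closed:{1} pending:{4,6,7} returned:{2,3,5,8,9}
Ordered by (a.id, b.id); first 5.

2 | 3 ; 2 | 5 ; 2 | 8 ; 2 | 9 ; 3 | 8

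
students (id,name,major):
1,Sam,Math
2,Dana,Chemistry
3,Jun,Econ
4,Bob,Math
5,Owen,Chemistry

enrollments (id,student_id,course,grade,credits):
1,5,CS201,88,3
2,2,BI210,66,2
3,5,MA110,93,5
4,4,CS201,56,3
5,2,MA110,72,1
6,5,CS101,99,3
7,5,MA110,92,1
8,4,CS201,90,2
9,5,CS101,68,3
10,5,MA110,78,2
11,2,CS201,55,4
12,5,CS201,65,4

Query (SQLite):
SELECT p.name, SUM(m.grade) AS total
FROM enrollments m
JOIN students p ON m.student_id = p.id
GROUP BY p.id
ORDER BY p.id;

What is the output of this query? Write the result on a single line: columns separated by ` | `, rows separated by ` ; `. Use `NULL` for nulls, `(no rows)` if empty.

Join each enrollments row to its students via student_id.
Group joined rows by students.id; compute SUM(m.grade) per group.
  2: ids {2, 5, 11} → SUM(m.grade)=193
  4: ids {4, 8} → SUM(m.grade)=146
  5: ids {1, 3, 6, 7, 9, 10, 12} → SUM(m.grade)=583

Dana | 193 ; Bob | 146 ; Owen | 583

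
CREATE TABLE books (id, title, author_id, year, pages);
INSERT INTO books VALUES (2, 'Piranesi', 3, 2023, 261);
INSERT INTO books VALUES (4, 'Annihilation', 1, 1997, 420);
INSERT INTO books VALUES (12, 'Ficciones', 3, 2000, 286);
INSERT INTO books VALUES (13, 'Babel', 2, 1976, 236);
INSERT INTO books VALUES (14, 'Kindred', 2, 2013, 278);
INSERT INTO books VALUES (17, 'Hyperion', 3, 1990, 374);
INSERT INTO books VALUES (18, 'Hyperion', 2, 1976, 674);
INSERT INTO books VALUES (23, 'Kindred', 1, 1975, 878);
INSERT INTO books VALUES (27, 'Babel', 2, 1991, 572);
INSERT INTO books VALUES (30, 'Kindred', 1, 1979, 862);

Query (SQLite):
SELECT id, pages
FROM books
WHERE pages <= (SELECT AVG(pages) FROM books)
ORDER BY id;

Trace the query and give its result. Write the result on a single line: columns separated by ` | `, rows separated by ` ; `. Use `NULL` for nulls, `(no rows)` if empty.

Scalar subquery: AVG(pages) over all books rows = 484.1.
Keep rows where pages <= that value.

2 | 261 ; 4 | 420 ; 12 | 286 ; 13 | 236 ; 14 | 278 ; 17 | 374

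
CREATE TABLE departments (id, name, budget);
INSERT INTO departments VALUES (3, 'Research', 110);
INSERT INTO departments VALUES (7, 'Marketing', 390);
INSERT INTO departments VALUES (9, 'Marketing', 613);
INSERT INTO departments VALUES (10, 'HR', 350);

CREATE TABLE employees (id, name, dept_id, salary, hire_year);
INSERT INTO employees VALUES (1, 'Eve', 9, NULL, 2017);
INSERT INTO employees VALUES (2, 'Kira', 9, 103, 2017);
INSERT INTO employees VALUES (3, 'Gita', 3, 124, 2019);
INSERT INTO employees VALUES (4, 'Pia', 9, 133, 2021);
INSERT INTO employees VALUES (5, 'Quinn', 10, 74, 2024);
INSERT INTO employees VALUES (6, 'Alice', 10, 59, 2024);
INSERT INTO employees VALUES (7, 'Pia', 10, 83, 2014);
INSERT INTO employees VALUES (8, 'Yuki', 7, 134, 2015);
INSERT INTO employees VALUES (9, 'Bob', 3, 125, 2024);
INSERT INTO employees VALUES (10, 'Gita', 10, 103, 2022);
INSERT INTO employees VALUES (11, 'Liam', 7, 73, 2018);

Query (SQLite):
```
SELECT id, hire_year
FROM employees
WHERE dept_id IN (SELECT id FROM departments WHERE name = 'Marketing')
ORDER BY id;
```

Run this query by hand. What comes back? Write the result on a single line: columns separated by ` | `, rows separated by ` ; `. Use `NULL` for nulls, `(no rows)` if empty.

Inner query: departments.id where name = 'Marketing'.
Outer: keep employees rows whose dept_id is in that set.
Inner query → {7, 9}

1 | 2017 ; 2 | 2017 ; 4 | 2021 ; 8 | 2015 ; 11 | 2018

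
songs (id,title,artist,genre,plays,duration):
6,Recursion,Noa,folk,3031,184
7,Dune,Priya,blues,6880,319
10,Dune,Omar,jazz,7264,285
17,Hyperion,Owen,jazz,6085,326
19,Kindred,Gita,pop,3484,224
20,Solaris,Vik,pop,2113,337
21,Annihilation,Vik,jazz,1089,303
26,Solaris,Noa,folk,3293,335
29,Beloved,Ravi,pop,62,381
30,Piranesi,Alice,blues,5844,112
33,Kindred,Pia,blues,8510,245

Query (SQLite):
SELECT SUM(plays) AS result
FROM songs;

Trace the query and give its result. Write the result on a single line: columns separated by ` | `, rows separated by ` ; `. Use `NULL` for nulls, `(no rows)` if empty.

47655

All plays values: [3031, 6880, 7264, 6085, 3484, 2113, 1089, 3293, 62, 5844, 8510].
SUM of non-NULL values = 47655.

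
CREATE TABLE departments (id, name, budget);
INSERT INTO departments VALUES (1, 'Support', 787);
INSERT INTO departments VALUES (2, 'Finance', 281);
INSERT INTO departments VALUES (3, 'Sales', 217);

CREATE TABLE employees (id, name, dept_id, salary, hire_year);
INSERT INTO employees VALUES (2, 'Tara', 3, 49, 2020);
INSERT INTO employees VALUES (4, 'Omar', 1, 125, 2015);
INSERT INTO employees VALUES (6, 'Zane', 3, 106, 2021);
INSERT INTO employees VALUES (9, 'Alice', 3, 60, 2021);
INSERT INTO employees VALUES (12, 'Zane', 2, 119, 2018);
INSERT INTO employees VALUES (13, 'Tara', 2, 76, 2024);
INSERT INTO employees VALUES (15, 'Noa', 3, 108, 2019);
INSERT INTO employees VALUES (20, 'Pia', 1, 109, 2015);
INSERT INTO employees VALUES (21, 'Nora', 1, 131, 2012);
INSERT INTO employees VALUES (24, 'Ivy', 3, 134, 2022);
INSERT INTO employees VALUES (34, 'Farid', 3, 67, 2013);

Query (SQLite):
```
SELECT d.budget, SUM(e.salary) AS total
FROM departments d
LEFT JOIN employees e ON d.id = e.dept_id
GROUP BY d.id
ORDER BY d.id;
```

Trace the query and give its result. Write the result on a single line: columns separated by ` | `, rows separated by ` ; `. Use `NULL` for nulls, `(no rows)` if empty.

LEFT JOIN keeps every departments row; unmatched ones get NULL for employees columns.
Group by departments.id and compute SUM(e.salary). SUM over an all-NULL group is NULL.
  1: ids {4, 20, 21} → SUM(e.salary)=365
  2: ids {12, 13} → SUM(e.salary)=195
  3: ids {2, 6, 9, 15, 24, 34} → SUM(e.salary)=524

787 | 365 ; 281 | 195 ; 217 | 524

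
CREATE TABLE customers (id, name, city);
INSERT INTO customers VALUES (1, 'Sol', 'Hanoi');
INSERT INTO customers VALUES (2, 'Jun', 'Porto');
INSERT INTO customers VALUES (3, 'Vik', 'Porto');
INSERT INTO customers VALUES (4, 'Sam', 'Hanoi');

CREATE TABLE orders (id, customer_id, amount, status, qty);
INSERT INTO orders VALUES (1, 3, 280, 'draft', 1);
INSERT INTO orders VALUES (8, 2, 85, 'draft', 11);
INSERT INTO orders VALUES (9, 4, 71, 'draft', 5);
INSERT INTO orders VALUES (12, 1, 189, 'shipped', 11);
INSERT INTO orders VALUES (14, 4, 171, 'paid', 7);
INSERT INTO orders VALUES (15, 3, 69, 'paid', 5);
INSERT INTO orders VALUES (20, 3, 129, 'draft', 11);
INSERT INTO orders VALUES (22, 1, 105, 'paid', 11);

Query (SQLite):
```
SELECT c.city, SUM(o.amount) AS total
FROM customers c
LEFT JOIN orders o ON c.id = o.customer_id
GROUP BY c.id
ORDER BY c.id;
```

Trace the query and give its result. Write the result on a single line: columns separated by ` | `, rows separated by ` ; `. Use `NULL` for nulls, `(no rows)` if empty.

Hanoi | 294 ; Porto | 85 ; Porto | 478 ; Hanoi | 242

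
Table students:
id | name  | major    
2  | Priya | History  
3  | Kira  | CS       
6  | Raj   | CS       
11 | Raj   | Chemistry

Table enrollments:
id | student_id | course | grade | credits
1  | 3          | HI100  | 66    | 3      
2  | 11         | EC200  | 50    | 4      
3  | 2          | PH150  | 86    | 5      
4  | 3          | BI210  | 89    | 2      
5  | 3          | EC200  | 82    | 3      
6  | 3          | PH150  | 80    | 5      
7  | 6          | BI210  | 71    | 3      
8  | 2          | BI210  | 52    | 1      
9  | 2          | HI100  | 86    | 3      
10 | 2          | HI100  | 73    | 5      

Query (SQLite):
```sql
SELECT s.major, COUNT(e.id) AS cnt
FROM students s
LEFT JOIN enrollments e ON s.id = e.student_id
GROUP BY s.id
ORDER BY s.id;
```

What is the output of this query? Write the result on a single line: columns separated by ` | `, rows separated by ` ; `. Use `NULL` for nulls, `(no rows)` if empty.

LEFT JOIN keeps every students row; unmatched ones get NULL for enrollments columns.
Group by students.id and compute COUNT(e.id). COUNT(col) of an all-NULL group is 0.
  2: ids {3, 8, 9, 10} → COUNT(e.id)=4
  3: ids {1, 4, 5, 6} → COUNT(e.id)=4
  6: ids {7} → COUNT(e.id)=1
  11: ids {2} → COUNT(e.id)=1

History | 4 ; CS | 4 ; CS | 1 ; Chemistry | 1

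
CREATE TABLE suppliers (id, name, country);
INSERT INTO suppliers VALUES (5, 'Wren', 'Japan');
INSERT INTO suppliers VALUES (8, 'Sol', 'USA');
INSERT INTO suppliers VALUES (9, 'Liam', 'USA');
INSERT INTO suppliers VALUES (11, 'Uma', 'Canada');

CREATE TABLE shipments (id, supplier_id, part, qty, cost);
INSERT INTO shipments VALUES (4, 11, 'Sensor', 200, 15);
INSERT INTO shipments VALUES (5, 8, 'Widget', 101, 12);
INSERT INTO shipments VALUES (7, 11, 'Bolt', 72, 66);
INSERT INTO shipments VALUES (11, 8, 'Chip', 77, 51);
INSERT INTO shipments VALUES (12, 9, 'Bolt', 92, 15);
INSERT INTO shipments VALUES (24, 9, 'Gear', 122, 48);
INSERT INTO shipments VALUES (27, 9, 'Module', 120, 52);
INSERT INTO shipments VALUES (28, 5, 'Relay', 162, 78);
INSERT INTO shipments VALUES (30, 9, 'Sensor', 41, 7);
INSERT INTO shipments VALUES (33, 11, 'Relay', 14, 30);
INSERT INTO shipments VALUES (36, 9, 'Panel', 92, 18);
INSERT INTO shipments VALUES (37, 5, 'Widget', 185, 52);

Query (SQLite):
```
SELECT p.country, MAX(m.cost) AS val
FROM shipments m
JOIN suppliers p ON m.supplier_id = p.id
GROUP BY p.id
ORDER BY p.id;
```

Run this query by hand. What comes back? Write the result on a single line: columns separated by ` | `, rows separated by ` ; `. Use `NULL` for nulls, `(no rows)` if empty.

Join each shipments row to its suppliers via supplier_id.
Group joined rows by suppliers.id; compute MAX(m.cost) per group.
  5: ids {28, 37} → MAX(m.cost)=78
  8: ids {5, 11} → MAX(m.cost)=51
  9: ids {12, 24, 27, 30, 36} → MAX(m.cost)=52
  11: ids {4, 7, 33} → MAX(m.cost)=66

Japan | 78 ; USA | 51 ; USA | 52 ; Canada | 66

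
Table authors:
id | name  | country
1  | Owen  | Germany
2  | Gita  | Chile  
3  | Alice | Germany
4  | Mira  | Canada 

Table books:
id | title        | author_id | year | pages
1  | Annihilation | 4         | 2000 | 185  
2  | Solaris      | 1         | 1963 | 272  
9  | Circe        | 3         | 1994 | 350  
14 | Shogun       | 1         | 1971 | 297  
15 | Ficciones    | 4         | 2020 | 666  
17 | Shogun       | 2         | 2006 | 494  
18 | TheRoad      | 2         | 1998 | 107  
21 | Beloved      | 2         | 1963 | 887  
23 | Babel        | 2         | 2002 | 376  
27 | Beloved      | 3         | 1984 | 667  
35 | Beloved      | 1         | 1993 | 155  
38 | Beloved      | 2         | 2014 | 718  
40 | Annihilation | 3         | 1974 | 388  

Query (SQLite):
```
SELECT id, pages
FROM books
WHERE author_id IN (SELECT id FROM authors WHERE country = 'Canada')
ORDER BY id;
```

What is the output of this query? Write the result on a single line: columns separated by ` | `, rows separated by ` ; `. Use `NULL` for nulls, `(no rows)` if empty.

Inner query: authors.id where country = 'Canada'.
Outer: keep books rows whose author_id is in that set.
Inner query → {4}

1 | 185 ; 15 | 666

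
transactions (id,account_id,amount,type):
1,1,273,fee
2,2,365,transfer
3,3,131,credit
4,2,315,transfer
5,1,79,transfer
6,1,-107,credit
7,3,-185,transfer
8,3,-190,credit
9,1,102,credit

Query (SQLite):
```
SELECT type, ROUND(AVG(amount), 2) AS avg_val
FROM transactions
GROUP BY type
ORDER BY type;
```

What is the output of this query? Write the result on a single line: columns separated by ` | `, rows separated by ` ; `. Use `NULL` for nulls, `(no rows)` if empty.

credit | -16 ; fee | 273 ; transfer | 143.5

Partition transactions by type; compute ROUND(AVG(amount), 2) within each group.
  credit: ids {3, 6, 8, 9} → ROUND(AVG(amount), 2)=-16
  fee: ids {1} → ROUND(AVG(amount), 2)=273
  transfer: ids {2, 4, 5, 7} → ROUND(AVG(amount), 2)=143.5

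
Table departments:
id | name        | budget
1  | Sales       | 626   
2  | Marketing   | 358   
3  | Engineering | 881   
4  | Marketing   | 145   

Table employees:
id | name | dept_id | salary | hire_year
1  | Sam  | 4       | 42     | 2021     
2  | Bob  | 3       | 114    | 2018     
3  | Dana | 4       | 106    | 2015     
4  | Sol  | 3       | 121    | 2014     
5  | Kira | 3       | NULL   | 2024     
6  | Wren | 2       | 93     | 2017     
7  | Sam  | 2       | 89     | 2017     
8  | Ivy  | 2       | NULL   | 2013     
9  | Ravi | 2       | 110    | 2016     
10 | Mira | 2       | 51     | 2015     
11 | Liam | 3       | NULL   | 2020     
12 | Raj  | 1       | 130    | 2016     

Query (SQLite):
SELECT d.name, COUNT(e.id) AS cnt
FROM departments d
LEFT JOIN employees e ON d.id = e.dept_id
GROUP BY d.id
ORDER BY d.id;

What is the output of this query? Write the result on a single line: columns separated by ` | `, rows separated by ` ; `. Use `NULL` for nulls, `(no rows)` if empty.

Sales | 1 ; Marketing | 5 ; Engineering | 4 ; Marketing | 2

LEFT JOIN keeps every departments row; unmatched ones get NULL for employees columns.
Group by departments.id and compute COUNT(e.id). COUNT(col) of an all-NULL group is 0.
  1: ids {12} → COUNT(e.id)=1
  2: ids {6, 7, 8, 9, 10} → COUNT(e.id)=5
  3: ids {2, 4, 5, 11} → COUNT(e.id)=4
  4: ids {1, 3} → COUNT(e.id)=2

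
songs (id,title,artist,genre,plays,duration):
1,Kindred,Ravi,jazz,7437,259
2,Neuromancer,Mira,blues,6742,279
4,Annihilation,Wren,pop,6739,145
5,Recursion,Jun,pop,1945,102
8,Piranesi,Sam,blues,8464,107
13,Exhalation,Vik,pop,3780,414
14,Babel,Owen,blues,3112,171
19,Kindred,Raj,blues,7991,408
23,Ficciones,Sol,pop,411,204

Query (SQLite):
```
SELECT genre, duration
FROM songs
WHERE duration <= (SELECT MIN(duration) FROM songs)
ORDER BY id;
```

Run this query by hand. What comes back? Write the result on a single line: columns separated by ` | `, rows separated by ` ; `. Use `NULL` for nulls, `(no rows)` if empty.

Scalar subquery: MIN(duration) over all songs rows = 102.
Keep rows where duration <= that value.

pop | 102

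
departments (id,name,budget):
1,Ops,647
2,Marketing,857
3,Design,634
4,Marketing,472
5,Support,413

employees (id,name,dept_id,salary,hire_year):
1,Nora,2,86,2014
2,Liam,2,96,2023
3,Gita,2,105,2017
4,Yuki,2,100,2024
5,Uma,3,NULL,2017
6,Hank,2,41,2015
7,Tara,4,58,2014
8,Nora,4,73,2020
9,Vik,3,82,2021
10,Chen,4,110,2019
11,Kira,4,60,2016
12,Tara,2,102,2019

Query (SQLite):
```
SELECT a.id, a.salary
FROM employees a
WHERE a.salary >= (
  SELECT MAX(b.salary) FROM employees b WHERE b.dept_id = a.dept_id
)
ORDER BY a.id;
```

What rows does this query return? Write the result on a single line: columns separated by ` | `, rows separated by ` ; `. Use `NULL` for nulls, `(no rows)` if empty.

3 | 105 ; 9 | 82 ; 10 | 110

For each employees row a, compute MAX(salary) over rows sharing a.dept_id.
Keep row a if a.salary >= that per-group MAX.
  dept_id=2: MAX(salary) = 105
  dept_id=3: MAX(salary) = 82
  dept_id=4: MAX(salary) = 110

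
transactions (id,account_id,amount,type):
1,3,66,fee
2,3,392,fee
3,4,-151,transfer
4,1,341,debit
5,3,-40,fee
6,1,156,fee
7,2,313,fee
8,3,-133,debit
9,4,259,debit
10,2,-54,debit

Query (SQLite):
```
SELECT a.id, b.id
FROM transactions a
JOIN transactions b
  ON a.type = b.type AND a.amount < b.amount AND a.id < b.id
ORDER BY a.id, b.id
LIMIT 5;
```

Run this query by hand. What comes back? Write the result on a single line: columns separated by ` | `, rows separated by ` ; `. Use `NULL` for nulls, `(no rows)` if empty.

1 | 2 ; 1 | 6 ; 1 | 7 ; 5 | 6 ; 5 | 7

Pairs (a,b) with same type, a.amount < b.amount, a.id < b.id.
type groups: debit:{4,8,9,10} fee:{1,2,5,6,7} transfer:{3}
Ordered by (a.id, b.id); first 5.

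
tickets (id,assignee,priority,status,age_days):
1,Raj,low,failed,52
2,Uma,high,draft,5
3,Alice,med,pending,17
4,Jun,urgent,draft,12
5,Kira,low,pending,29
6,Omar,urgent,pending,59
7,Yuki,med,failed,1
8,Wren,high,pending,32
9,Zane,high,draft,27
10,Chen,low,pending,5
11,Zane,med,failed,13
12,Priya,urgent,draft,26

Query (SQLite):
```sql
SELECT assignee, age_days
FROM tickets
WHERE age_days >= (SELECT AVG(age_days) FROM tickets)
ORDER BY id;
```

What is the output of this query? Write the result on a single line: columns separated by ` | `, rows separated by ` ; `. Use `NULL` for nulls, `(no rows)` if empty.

Scalar subquery: AVG(age_days) over all tickets rows = 23.166667 (≈; comparison uses full precision).
Keep rows where age_days >= that value.

Raj | 52 ; Kira | 29 ; Omar | 59 ; Wren | 32 ; Zane | 27 ; Priya | 26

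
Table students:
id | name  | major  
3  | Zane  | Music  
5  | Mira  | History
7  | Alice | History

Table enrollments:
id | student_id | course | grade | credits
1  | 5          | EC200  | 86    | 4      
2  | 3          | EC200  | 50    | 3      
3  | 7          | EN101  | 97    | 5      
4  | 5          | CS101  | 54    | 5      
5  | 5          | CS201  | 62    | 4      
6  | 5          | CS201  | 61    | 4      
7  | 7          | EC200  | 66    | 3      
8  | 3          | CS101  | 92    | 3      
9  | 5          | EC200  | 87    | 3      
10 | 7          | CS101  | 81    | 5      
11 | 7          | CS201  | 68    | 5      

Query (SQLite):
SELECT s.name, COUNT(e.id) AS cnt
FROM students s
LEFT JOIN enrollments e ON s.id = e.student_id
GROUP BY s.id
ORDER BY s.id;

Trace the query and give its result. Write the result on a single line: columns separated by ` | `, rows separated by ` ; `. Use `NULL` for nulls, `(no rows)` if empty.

Zane | 2 ; Mira | 5 ; Alice | 4

LEFT JOIN keeps every students row; unmatched ones get NULL for enrollments columns.
Group by students.id and compute COUNT(e.id). COUNT(col) of an all-NULL group is 0.
  3: ids {2, 8} → COUNT(e.id)=2
  5: ids {1, 4, 5, 6, 9} → COUNT(e.id)=5
  7: ids {3, 7, 10, 11} → COUNT(e.id)=4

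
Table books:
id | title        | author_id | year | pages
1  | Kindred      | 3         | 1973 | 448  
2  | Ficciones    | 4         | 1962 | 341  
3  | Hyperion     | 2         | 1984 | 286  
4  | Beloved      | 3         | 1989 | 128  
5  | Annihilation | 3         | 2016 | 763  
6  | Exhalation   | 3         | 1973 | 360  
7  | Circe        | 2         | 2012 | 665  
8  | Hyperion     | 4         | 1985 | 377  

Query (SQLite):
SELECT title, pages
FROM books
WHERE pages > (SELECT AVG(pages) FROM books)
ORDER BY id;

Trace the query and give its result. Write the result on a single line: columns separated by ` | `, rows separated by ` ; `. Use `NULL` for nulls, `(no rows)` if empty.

Scalar subquery: AVG(pages) over all books rows = 421.0.
Keep rows where pages > that value.

Kindred | 448 ; Annihilation | 763 ; Circe | 665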